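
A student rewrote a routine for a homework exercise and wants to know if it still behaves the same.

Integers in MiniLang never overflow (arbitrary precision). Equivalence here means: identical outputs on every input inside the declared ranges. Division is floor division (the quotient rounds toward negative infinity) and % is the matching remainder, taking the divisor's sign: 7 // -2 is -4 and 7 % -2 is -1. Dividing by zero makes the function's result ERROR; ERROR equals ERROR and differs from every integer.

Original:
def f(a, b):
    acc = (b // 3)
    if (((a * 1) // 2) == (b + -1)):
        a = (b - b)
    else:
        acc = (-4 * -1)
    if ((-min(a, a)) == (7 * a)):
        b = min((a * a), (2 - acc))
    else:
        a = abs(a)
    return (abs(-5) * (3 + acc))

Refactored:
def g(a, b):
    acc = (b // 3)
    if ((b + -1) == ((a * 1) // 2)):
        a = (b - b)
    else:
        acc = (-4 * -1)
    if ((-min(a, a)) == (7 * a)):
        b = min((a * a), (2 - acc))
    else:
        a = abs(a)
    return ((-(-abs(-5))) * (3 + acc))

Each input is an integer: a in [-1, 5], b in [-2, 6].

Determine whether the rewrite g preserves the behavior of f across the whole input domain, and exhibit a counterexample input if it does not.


The two are interchangeable: same computation, different form, and every declared input agrees.
One worked example (a=1, b=-1) — f: acc = -1; (((a * 1) // 2) == (b + -1)) -> false; acc = 4; ((-min(a, a)) == (7 * a)) -> false; a = 1; return 35; g: acc = -1; ((b + -1) == ((a * 1) // 2)) -> false; acc = 4; ((-min(a, a)) == (7 * a)) -> false; a = 1; return 35; agreement on 35.
Checked all 63 inputs in the declared domain: the outputs agree on every one.
verdict: equivalent


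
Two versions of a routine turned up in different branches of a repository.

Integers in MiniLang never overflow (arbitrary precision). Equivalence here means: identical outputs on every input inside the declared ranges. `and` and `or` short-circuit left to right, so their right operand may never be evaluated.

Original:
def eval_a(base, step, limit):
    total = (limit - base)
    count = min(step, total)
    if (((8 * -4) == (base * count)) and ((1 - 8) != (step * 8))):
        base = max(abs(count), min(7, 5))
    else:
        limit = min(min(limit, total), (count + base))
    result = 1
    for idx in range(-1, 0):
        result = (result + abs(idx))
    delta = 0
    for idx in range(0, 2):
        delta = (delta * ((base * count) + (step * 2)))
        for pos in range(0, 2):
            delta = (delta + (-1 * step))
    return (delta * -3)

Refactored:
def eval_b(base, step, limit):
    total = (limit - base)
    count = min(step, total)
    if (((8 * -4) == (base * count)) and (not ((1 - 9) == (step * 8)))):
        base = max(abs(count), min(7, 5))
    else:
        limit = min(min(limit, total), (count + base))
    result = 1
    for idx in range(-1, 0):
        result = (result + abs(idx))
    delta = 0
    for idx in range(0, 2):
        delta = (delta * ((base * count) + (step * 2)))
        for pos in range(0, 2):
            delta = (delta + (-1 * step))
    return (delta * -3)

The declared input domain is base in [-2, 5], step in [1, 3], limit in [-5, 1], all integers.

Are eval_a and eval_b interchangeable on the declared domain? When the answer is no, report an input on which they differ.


Equivalent. Although `8` became `9`, no input in the stated domain can expose it.
Across all 168 domain points the two functions coincide.
As a probe, take base=4, step=2, limit=-4: eval_a runs total=-8, then count=-8, then (((8 * -4) == (base * count)) and ((1 - 8) != (step * 8))) is true, then base=8, then result=1, then (idx=-1), then result=2, then delta=0, then (idx=0), then delta=0, then (pos=0), then delta=-2, then (pos=1), then delta=-4, then (idx=1), then delta=240, then (pos=0), then delta=238, then (pos=1), then delta=236, then returns -708; eval_b runs total=-8, then count=-8, then (((8 * -4) == (base * count)) and (not ((1 - 9) == (step * 8)))) is true, then base=8, then result=1, then (idx=-1), then result=2, then delta=0, then (idx=0), then delta=0, then (pos=0), then delta=-2, then (pos=1), then delta=-4, then (idx=1), then delta=240, then (pos=0), then delta=238, then (pos=1), then delta=236, then returns -708; both end at -708.
verdict: equivalent


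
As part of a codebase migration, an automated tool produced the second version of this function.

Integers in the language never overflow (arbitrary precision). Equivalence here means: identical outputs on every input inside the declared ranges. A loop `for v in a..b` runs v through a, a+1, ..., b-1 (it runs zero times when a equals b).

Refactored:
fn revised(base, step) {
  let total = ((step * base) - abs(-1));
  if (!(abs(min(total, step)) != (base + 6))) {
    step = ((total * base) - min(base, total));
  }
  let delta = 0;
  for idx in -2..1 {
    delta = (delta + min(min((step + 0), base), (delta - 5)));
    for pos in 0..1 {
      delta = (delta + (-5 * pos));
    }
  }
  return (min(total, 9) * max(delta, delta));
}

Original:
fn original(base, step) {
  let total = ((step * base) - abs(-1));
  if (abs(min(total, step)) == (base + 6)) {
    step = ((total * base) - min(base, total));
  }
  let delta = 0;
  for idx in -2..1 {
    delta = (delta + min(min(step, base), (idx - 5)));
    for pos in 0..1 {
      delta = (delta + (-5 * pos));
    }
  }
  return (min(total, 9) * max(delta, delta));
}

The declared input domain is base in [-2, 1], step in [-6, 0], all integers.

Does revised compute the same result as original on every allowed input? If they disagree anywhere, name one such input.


Consider the input base=-2, step=-6.
original: total becomes 11; next (abs(min(total, step)) == (base + 6)) evaluates to false; next delta becomes 0; next at idx=-2:; next delta becomes -7; next at pos=0:; next delta becomes -7; next at idx=-1:; next delta becomes -13; next at pos=0:; next delta becomes -13; next at idx=0:; next delta becomes -19; next at pos=0:; next delta becomes -19; next final value -171
revised: total becomes 11; next (!(abs(min(total, step)) != (base + 6))) evaluates to false; next delta becomes 0; next at idx=-2:; next delta becomes -6; next at pos=0:; next delta becomes -6; next at idx=-1:; next delta becomes -17; next at pos=0:; next delta becomes -17; next at idx=0:; next delta becomes -39; next at pos=0:; next delta becomes -39; next final value -351
-171 and -351 differ, so these are not the same function on this domain.
verdict: not equivalent; witness: base=-2, step=-6


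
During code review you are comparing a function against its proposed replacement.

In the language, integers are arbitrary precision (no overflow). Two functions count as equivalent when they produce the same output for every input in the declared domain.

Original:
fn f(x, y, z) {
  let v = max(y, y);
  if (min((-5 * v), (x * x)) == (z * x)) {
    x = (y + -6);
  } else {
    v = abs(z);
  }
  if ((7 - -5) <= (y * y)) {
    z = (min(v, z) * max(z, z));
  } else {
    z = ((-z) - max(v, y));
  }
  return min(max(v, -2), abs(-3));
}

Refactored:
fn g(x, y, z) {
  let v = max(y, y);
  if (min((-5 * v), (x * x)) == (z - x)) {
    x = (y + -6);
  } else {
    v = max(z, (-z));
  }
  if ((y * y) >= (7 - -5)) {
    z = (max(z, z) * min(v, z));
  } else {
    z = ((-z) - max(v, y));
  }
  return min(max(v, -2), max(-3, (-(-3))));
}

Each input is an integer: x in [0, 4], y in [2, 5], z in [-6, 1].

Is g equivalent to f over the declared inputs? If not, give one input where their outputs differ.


The rewrite breaks on x=2, y=2, z=-5, where the results are 2 and 3.
f: v := 2 | (min((-5 * v), (x * x)) == (z * x)): true | x := -4 | ((7 - -5) <= (y * y)): false | z := 3 | result 2
g: v := 2 | (min((-5 * v), (x * x)) == (z - x)): false | v := 5 | ((y * y) >= (7 - -5)): false | z := 0 | result 3
verdict: not equivalent; witness: x=2, y=2, z=-5


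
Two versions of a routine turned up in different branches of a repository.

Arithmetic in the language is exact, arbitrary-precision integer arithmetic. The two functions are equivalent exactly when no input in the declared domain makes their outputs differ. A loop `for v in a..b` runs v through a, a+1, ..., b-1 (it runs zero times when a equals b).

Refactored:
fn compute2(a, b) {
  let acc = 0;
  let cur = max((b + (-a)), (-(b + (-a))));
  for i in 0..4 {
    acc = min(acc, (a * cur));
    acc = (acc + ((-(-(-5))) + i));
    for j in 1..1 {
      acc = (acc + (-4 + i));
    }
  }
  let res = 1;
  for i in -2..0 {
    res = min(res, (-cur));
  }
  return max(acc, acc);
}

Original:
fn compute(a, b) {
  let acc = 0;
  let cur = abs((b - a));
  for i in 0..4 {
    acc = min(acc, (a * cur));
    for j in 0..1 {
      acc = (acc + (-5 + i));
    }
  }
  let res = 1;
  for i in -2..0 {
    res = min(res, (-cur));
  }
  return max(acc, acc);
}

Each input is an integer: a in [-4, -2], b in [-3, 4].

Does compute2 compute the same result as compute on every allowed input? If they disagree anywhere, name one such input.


Although `-5` became `-4`, no input in the stated domain can expose it.
As a probe, take a=-2, b=0: compute runs acc=0, then cur=2, then (i=0), then acc=-4, then (j=0), then acc=-9, then (i=1), then acc=-9, then (j=0), then acc=-13, then (i=2), then acc=-13, then (j=0), then acc=-16, then (i=3), then acc=-16, then (j=0), then acc=-18, then res=1, then (i=-2), then res=-2, then (i=-1), then res=-2, then returns -18; compute2 runs acc=0, then cur=2, then (i=0), then acc=-4, then acc=-9, then the loop over j runs zero times, then (i=1), then acc=-9, then acc=-13, then the loop over j runs zero times, then (i=2), then acc=-13, then acc=-16, then the loop over j runs zero times, then (i=3), then acc=-16, then acc=-18, then the loop over j runs zero times, then res=1, then (i=-2), then res=-2, then (i=-1), then res=-2, then returns -18; both end at -18.
Across all 24 domain points the two functions coincide.
verdict: equivalent


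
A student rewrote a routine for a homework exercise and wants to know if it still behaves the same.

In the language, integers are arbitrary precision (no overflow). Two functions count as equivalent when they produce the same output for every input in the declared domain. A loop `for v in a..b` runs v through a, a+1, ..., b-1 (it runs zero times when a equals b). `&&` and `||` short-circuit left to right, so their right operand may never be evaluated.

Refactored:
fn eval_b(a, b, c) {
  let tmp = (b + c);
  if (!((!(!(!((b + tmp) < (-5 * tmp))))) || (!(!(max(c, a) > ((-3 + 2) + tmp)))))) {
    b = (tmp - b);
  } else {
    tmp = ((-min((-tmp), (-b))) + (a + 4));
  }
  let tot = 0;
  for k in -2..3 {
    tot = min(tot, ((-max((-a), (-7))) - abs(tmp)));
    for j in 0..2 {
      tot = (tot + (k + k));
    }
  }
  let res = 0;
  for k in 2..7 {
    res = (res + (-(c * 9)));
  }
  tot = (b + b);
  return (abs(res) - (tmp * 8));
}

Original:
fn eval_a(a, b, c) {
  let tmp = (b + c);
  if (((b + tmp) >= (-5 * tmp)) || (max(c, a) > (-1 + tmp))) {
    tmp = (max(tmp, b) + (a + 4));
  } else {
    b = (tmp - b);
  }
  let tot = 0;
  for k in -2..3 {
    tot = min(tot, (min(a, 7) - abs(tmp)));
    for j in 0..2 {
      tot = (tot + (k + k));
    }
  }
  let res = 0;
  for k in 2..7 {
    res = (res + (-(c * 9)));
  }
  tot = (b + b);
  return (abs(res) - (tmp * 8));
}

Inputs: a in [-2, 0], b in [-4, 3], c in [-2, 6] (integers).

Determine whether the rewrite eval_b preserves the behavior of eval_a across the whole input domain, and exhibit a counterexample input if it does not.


Comparing the listings, the differences include: constant usage differs, plus boolean connective usage differs, plus arithmetic usage differs, plus comparison usage differs.
One worked example (a=0, b=2, c=4) — eval_a: tmp=6, then (((b + tmp) >= (-5 * tmp)) || (max(c, a) > (-1 + tmp))) is true, then tmp=10, then tot=0, then (k=-2), then tot=-10, then (j=0), then tot=-14, then (j=1), then tot=-18, then (k=-1), then tot=-18, then (j=0), then tot=-20, then (j=1), then tot=-22, then (k=0), then tot=-22, then (j=0), then tot=-22, then (j=1), then tot=-22, then (k=1), then tot=-22, then (j=0), then tot=-20, then (j=1), then tot=-18, then (k=2), then tot=-18, then (j=0), then tot=-14, then (j=1), then tot=-10, then res=0, then (k=2), then res=-36, then (k=3), then res=-72, then (k=4), then res=-108, then (k=5), then res=-144, then (k=6), then res=-180, then tot=4, then returns 100; eval_b: tmp=6, then (!((!(!(!((b + tmp) < (-5 * tmp))))) || (!(!(max(c, a) > ((-3 + 2) + tmp)))))) is false, then tmp=10, then tot=0, then (k=-2), then tot=-10, then (j=0), then tot=-14, then (j=1), then tot=-18, then (k=-1), then tot=-18, then (j=0), then tot=-20, then (j=1), then tot=-22, then (k=0), then tot=-22, then (j=0), then tot=-22, then (j=1), then tot=-22, then (k=1), then tot=-22, then (j=0), then tot=-20, then (j=1), then tot=-18, then (k=2), then tot=-18, then (j=0), then tot=-14, then (j=1), then tot=-10, then res=0, then (k=2), then res=-36, then (k=3), then res=-72, then (k=4), then res=-108, then (k=5), then res=-144, then (k=6), then res=-180, then tot=4, then returns 100; agreement on 100.
Sweeping the whole domain (216 inputs) finds no disagreement.
verdict: equivalent


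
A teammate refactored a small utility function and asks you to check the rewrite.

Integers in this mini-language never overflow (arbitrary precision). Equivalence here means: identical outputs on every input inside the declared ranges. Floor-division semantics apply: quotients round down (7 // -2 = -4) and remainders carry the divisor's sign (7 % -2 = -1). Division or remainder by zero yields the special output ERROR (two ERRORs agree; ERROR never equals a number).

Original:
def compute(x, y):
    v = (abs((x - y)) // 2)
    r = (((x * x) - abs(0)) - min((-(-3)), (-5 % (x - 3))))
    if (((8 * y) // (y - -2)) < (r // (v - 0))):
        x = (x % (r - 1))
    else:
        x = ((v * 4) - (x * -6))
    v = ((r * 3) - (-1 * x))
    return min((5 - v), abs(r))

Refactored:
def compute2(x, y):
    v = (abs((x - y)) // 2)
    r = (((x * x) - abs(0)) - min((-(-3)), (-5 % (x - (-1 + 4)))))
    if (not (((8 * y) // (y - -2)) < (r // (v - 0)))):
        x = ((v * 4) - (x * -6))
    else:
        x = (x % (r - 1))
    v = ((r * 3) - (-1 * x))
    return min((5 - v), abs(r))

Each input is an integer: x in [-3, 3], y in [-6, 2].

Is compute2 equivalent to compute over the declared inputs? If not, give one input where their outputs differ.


The two are interchangeable: constant usage differs, arithmetic usage differs, boolean connective usage differs, and every declared input agrees.
Spot check at x=-2, y=2 — compute: v=2, then r=4, then (((8 * y) // (y - -2)) < (r // (v - 0))) is false, then x=-4, then v=8, then returns -3. compute2: v=2, then r=4, then (not (((8 * y) // (y - -2)) < (r // (v - 0)))) is true, then x=-4, then v=8, then returns -3. Both give -3.
Checked all 63 inputs in the declared domain: the outputs agree on every one.
verdict: equivalent


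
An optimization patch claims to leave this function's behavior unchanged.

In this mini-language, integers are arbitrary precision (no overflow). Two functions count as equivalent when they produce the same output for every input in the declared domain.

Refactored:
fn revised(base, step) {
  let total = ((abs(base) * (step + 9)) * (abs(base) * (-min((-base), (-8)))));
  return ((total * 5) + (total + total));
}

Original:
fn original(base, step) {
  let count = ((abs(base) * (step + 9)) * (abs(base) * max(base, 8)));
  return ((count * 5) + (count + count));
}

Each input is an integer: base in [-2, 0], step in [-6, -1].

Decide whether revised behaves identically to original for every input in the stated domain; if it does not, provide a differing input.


Differences: local variable names differ, min/max/abs usage differs — yet all 18 inputs agree.
verdict: equivalent


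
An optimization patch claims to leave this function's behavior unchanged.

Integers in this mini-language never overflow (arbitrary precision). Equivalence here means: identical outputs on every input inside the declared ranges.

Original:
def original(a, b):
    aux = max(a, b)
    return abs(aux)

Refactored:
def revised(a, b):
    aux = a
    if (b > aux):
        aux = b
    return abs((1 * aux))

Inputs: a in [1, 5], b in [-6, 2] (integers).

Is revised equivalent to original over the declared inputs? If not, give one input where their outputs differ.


Differences: statement counts differ, and comparison usage differs, and constant usage differs, and branching structure differs, and min/max/abs usage differs, and arithmetic usage differs — yet all 45 inputs agree.
verdict: equivalent


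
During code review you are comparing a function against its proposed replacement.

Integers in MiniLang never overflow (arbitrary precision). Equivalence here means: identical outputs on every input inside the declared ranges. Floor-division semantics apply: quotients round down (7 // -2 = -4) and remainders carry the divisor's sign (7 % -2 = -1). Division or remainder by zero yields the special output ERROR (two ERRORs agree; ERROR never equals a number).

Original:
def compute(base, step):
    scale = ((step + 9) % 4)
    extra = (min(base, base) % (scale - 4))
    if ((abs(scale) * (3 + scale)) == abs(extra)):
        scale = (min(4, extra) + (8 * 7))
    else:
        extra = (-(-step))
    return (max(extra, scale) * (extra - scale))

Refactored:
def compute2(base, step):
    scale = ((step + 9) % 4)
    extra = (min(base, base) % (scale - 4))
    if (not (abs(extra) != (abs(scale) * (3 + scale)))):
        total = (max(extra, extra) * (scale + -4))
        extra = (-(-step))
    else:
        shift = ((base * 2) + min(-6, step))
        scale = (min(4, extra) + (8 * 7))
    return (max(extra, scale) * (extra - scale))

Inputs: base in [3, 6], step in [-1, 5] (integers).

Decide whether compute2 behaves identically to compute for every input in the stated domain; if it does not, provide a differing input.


There is a counterexample at base=3, step=-1: 0 on one side, -3080 on the other.
compute: scale = 0; extra = -1; ((abs(scale) * (3 + scale)) == abs(extra)) -> false; extra = -1; return 0
compute2: scale = 0; extra = -1; (not (abs(extra) != (abs(scale) * (3 + scale)))) -> false; shift = 0; scale = 55; return -3080
verdict: not equivalent; witness: base=3, step=-1


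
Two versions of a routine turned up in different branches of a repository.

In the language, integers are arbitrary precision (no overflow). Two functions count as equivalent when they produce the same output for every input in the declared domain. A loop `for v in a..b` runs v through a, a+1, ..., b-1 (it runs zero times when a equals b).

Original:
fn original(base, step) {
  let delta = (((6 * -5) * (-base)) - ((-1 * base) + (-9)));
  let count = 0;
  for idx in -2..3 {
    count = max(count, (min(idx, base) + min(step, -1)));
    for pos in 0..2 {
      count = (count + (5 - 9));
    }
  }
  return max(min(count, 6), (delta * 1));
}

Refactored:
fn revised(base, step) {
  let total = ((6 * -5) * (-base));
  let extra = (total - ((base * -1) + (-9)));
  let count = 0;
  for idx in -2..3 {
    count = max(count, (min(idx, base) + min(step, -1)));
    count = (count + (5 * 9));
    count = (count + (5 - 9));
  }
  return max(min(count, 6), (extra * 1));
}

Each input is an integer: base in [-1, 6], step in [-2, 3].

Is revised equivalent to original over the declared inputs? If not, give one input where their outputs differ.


Take base=-1, step=-2.
original: delta=-22, then count=0, then (idx=-2), then count=0, then (pos=0), then count=-4, then (pos=1), then count=-8, then (idx=-1), then count=-3, then (pos=0), then count=-7, then (pos=1), then count=-11, then (idx=0), then count=-3, then (pos=0), then count=-7, then (pos=1), then count=-11, then (idx=1), then count=-3, then (pos=0), then count=-7, then (pos=1), then count=-11, then (idx=2), then count=-3, then (pos=0), then count=-7, then (pos=1), then count=-11, then returns -11
revised: total=-30, then extra=-22, then count=0, then (idx=-2), then count=0, then count=45, then count=41, then (idx=-1), then count=41, then count=86, then count=82, then (idx=0), then count=82, then count=127, then count=123, then (idx=1), then count=123, then count=168, then count=164, then (idx=2), then count=164, then count=209, then count=205, then returns 6
-11 and 6 differ, so these are not the same function on this domain.
verdict: not equivalent; witness: base=-1, step=-2


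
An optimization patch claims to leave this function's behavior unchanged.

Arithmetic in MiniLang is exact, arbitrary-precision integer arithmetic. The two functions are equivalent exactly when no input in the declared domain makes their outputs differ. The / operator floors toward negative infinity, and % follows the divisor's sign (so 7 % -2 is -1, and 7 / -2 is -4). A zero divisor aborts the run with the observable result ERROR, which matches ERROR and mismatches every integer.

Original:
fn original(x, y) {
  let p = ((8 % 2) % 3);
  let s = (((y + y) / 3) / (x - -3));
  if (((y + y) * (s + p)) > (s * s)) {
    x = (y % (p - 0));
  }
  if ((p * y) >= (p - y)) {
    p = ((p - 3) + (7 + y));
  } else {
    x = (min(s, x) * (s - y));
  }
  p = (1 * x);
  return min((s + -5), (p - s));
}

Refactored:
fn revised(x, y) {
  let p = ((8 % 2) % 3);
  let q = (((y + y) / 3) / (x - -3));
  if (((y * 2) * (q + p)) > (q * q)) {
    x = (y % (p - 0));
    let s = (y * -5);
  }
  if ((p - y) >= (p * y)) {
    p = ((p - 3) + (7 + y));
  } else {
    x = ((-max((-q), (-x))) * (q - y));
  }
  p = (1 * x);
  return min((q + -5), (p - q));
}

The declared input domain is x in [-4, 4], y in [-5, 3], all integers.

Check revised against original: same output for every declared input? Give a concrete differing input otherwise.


Evaluate both at x=-4, y=-5.
original: p := 0 | s := 4 | (((y + y) * (s + p)) > (s * s)): false | ((p * y) >= (p - y)): false | x := -36 | p := -36 | result -40
revised: p := 0 | q := 4 | (((y * 2) * (q + p)) > (q * q)): false | ((p - y) >= (p * y)): true | p := -1 | p := -4 | result -8
-40 against -8: the behavior changed.
verdict: not equivalent; witness: x=-4, y=-5


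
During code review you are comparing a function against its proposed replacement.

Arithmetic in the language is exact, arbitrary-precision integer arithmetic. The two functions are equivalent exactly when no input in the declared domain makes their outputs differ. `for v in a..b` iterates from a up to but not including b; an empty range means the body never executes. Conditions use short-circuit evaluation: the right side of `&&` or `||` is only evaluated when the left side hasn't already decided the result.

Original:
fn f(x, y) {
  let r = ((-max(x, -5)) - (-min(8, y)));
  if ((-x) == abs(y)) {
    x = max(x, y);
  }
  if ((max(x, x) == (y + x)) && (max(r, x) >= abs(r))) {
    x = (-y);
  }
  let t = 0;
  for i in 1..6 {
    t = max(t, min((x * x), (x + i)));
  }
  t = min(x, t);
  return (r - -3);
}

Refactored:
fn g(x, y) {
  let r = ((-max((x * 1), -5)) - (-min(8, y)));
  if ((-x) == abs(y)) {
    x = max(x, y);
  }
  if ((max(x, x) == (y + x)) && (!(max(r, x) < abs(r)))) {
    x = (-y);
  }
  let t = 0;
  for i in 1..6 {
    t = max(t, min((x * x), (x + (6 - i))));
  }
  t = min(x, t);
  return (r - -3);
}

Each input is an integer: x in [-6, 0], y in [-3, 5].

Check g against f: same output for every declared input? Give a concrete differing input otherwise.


The two are interchangeable: constant usage differs; arithmetic usage differs; boolean connective usage differs; comparison usage differs, and every declared input agrees.
One worked example (x=-2, y=3) — f: r = 5; ((-x) == abs(y)) -> false; ((max(x, x) == (y + x)) && (max(r, x) >= abs(r))) -> false; t = 0; [i=1]; t = 0; [i=2]; t = 0; [i=3]; t = 1; [i=4]; t = 2; [i=5]; t = 3; t = -2; return 8; g: r = 5; ((-x) == abs(y)) -> false; ((max(x, x) == (y + x)) && (!(max(r, x) < abs(r)))) -> false; t = 0; [i=1]; t = 3; [i=2]; t = 3; [i=3]; t = 3; [i=4]; t = 3; [i=5]; t = 3; t = -2; return 8; agreement on 8.
Sweeping the whole domain (63 inputs) finds no disagreement.
verdict: equivalent


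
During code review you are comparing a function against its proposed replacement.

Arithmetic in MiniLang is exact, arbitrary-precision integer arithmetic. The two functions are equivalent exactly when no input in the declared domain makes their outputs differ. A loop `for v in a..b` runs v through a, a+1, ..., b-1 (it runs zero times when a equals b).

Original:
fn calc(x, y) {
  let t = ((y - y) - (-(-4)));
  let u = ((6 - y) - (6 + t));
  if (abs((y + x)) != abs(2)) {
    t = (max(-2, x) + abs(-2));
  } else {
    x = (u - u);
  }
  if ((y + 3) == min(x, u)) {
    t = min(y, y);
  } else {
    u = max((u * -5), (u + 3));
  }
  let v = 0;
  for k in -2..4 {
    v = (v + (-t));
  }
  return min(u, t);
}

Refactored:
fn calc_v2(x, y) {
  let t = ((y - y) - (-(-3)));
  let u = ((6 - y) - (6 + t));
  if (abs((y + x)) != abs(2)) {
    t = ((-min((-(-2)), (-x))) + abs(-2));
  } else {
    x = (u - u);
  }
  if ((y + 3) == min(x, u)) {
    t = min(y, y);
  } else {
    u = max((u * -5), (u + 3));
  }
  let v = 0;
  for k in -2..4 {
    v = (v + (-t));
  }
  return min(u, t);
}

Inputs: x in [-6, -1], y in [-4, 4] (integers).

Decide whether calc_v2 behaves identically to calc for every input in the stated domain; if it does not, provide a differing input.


Consider the input x=-6, y=4.
calc: t becomes -4; next u becomes 0; next (abs((y + x)) != abs(2)) evaluates to false; next x becomes 0; next ((y + 3) == min(x, u)) evaluates to false; next u becomes 3; next v becomes 0; next at k=-2:; next v becomes 4; next at k=-1:; next v becomes 8; next at k=0:; next v becomes 12; next at k=1:; next v becomes 16; next at k=2:; next v becomes 20; next at k=3:; next v becomes 24; next final value -4
calc_v2: t becomes -3; next u becomes -1; next (abs((y + x)) != abs(2)) evaluates to false; next x becomes 0; next ((y + 3) == min(x, u)) evaluates to false; next u becomes 5; next v becomes 0; next at k=-2:; next v becomes 3; next at k=-1:; next v becomes 6; next at k=0:; next v becomes 9; next at k=1:; next v becomes 12; next at k=2:; next v becomes 15; next at k=3:; next v becomes 18; next final value -3
-4 against -3: the behavior changed.
verdict: not equivalent; witness: x=-6, y=4


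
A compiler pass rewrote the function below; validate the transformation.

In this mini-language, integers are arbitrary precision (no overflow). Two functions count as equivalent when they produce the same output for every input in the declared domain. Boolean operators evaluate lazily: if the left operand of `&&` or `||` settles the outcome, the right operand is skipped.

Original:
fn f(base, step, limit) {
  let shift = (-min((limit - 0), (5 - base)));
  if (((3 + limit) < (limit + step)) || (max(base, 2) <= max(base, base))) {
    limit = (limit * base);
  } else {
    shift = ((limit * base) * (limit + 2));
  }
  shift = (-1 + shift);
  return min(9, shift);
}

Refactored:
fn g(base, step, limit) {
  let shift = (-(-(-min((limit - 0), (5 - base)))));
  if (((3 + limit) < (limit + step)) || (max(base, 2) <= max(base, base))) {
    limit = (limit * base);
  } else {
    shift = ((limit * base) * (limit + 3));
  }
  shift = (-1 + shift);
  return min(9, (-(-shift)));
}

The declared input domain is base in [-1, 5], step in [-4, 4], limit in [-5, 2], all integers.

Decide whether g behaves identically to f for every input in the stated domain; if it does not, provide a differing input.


Evaluate both at base=-1, step=-4, limit=-5.
f: shift := 5 | (((3 + limit) < (limit + step)) || (max(base, 2) <= max(base, base))): false | shift := -15 | shift := -16 | result -16
g: shift := 5 | (((3 + limit) < (limit + step)) || (max(base, 2) <= max(base, base))): false | shift := -10 | shift := -11 | result -11
-16 != -11, so the rewrite changes behavior.
verdict: not equivalent; witness: base=-1, step=-4, limit=-5


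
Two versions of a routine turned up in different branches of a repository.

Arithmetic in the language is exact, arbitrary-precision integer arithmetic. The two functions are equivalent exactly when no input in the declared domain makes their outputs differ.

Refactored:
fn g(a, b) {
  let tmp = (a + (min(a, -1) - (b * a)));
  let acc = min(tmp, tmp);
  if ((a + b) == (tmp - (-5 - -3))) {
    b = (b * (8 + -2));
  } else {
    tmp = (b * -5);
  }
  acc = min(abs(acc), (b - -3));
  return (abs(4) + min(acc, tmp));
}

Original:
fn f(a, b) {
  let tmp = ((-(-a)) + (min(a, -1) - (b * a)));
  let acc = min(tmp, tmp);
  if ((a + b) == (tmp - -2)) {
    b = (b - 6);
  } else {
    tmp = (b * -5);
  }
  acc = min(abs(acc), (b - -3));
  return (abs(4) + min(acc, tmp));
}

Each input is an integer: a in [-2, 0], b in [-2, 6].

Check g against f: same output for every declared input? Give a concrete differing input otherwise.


Run the pair on a=0, b=1.
f: tmp becomes -1; next acc becomes -1; next ((a + b) == (tmp - -2)) evaluates to true; next b becomes -5; next acc becomes -2; next final value 2
g: tmp becomes -1; next acc becomes -1; next ((a + b) == (tmp - (-5 - -3))) evaluates to true; next b becomes 6; next acc becomes 1; next final value 3
2 != 3, so the rewrite changes behavior.
verdict: not equivalent; witness: a=0, b=1


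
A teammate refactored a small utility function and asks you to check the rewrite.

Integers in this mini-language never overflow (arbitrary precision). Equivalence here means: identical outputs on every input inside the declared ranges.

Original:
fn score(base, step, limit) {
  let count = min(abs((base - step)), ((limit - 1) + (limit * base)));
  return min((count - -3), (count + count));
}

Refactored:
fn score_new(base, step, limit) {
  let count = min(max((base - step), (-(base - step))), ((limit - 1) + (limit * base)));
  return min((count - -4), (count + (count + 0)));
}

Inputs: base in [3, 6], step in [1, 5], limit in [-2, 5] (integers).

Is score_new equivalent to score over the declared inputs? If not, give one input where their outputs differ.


On input base=5, step=1, limit=1, score returns 7 while score_new returns 8.
verdict: not equivalent; witness: base=5, step=1, limit=1


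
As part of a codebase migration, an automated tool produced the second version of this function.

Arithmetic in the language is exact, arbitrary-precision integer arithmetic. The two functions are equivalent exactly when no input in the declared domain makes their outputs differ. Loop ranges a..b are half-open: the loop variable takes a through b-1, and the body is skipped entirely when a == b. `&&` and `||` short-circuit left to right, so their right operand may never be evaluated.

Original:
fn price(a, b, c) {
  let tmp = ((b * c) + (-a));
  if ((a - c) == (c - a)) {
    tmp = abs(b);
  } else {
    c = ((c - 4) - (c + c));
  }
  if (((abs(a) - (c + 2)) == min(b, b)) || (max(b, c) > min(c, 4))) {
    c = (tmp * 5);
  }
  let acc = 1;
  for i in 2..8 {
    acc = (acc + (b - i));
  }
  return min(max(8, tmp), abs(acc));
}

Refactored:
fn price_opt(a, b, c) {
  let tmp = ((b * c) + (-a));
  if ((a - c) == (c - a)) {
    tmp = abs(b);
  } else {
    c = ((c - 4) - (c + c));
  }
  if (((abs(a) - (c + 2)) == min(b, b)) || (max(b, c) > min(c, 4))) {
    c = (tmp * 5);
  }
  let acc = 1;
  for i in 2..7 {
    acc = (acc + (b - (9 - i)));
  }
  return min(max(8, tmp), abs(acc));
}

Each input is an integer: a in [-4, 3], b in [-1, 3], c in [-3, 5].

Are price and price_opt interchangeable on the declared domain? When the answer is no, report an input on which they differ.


Take a=-4, b=3, c=2.
price: tmp := 10 | ((a - c) == (c - a)): false | c := -6 | (((abs(a) - (c + 2)) == min(b, b)) || (max(b, c) > min(c, 4))): true | c := 50 | acc := 1 | iter i=2: | acc := 2 | iter i=3: | acc := 2 | iter i=4: | acc := 1 | iter i=5: | acc := -1 | iter i=6: | acc := -4 | iter i=7: | acc := -8 | result 8
price_opt: tmp := 10 | ((a - c) == (c - a)): false | c := -6 | (((abs(a) - (c + 2)) == min(b, b)) || (max(b, c) > min(c, 4))): true | c := 50 | acc := 1 | iter i=2: | acc := -3 | iter i=3: | acc := -6 | iter i=4: | acc := -8 | iter i=5: | acc := -9 | iter i=6: | acc := -9 | result 9
8 and 9 differ, so these are not the same function on this domain.
verdict: not equivalent; witness: a=-4, b=3, c=2


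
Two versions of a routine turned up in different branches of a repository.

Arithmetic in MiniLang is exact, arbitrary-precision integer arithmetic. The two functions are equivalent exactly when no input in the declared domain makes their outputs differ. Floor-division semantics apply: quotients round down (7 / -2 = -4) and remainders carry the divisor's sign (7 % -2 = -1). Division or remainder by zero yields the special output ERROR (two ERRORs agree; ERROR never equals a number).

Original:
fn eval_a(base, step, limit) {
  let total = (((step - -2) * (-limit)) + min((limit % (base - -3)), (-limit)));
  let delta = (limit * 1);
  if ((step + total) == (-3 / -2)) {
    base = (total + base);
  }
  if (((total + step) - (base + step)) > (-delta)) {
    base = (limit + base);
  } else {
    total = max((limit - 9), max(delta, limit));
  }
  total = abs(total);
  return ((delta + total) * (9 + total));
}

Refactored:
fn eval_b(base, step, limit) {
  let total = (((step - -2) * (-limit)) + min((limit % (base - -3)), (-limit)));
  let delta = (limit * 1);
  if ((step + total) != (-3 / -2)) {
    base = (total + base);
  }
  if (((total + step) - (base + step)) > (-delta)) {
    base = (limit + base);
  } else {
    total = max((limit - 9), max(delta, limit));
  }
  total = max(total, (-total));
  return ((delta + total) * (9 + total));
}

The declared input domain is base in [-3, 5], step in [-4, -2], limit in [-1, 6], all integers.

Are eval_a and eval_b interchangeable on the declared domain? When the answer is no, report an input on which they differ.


There is a counterexample at base=-2, step=-4, limit=-1: 0 on one side, 11 on the other.
eval_a: total becomes -2; next delta becomes -1; next ((step + total) == (-3 / -2)) evaluates to false; next (((total + step) - (base + step)) > (-delta)) evaluates to false; next total becomes -1; next total becomes 1; next final value 0
eval_b: total becomes -2; next delta becomes -1; next ((step + total) != (-3 / -2)) evaluates to true; next base becomes -4; next (((total + step) - (base + step)) > (-delta)) evaluates to true; next base becomes -5; next total becomes 2; next final value 11
verdict: not equivalent; witness: base=-2, step=-4, limit=-1


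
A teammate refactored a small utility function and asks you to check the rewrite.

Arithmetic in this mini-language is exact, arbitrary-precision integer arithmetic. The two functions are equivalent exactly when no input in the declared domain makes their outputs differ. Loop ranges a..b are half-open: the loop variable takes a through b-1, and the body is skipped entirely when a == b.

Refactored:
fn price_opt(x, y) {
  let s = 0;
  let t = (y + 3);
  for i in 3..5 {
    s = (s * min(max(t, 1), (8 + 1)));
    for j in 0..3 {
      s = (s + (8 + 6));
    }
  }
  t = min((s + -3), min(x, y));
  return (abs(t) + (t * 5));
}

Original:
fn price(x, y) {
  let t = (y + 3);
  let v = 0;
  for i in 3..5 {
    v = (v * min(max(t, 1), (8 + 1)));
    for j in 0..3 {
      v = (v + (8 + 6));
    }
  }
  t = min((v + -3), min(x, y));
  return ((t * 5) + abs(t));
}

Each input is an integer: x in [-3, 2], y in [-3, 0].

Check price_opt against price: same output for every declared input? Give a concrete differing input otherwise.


Equivalent — the differences include local variable names differ, yet no declared input distinguishes the two.
One worked example (x=1, y=0) — price: t becomes 3; next v becomes 0; next at i=3:; next v becomes 0; next at j=0:; next v becomes 14; next at j=1:; next v becomes 28; next at j=2:; next v becomes 42; next at i=4:; next v becomes 126; next at j=0:; next v becomes 140; next at j=1:; next v becomes 154; next at j=2:; next v becomes 168; next t becomes 0; next final value 0; price_opt: s becomes 0; next t becomes 3; next at i=3:; next s becomes 0; next at j=0:; next s becomes 14; next at j=1:; next s becomes 28; next at j=2:; next s becomes 42; next at i=4:; next s becomes 126; next at j=0:; next s becomes 140; next at j=1:; next s becomes 154; next at j=2:; next s becomes 168; next t becomes 0; next final value 0; agreement on 0.
An exhaustive pass over the 24 declared inputs shows identical outputs.
verdict: equivalent


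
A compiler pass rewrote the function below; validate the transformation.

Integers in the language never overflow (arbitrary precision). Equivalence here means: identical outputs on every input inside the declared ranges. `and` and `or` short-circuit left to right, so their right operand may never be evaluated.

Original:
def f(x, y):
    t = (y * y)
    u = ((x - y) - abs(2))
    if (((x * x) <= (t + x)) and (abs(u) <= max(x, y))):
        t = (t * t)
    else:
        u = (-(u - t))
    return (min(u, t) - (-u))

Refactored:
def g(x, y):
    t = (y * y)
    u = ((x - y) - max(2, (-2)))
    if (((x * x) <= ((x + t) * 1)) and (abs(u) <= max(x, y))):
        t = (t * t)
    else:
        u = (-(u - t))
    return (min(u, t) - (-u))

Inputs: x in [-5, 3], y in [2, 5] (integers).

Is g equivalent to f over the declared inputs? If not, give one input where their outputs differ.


Equivalent — the differences include constant usage differs, arithmetic usage differs, min/max/abs usage differs, yet no declared input distinguishes the two.
Spot check at x=-3, y=5 — f: t := 25 | u := -10 | (((x * x) <= (t + x)) and (abs(u) <= max(x, y))): false | u := 35 | result 60. g: t := 25 | u := -10 | (((x * x) <= ((x + t) * 1)) and (abs(u) <= max(x, y))): false | u := 35 | result 60. Both give 60.
Every one of the 36 inputs gives matching results.
verdict: equivalent


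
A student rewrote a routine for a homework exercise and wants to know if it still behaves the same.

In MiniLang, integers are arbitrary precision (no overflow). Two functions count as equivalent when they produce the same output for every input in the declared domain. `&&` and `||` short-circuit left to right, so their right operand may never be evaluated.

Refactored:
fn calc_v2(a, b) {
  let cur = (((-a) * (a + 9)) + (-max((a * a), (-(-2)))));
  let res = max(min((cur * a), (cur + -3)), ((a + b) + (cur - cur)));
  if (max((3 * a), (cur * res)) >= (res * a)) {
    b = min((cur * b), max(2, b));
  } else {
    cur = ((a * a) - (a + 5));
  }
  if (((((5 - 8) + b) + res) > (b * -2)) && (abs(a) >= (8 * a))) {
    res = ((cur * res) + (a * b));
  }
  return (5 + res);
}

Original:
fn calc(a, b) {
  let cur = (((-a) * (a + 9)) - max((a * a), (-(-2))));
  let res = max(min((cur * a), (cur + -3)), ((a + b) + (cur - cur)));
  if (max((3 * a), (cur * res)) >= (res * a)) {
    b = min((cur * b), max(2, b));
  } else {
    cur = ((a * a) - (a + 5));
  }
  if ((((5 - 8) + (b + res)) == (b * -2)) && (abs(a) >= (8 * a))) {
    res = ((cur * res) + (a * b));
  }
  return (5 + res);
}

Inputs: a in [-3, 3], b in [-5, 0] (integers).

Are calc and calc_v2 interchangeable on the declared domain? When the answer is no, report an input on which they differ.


These are not equivalent — on a=0, b=-3 the outputs split (11 vs 2).
calc: cur := -2 | res := -3 | (max((3 * a), (cur * res)) >= (res * a)): true | b := 2 | ((((5 - 8) + (b + res)) == (b * -2)) && (abs(a) >= (8 * a))): true | res := 6 | result 11
calc_v2: cur := -2 | res := -3 | (max((3 * a), (cur * res)) >= (res * a)): true | b := 2 | (((((5 - 8) + b) + res) > (b * -2)) && (abs(a) >= (8 * a))): false | result 2
verdict: not equivalent; witness: a=0, b=-3


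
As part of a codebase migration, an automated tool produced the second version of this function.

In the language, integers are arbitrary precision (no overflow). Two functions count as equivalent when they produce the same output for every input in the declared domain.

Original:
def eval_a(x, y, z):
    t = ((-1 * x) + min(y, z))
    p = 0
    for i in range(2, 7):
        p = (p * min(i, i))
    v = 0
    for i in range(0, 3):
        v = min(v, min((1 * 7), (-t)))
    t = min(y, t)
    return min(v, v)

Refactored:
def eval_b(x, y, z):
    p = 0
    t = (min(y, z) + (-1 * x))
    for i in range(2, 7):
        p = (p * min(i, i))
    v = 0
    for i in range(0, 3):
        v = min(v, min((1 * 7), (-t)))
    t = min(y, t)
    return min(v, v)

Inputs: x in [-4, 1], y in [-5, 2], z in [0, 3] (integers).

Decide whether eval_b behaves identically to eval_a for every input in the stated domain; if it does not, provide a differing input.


Comparing the listings, the differences include: same computation, different form.
Spot check at x=-3, y=-4, z=2 — eval_a: t = -1; p = 0; [i=2]; p = 0; [i=3]; p = 0; [i=4]; p = 0; [i=5]; p = 0; [i=6]; p = 0; v = 0; [i=0]; v = 0; [i=1]; v = 0; [i=2]; v = 0; t = -4; return 0. eval_b: p = 0; t = -1; [i=2]; p = 0; [i=3]; p = 0; [i=4]; p = 0; [i=5]; p = 0; [i=6]; p = 0; v = 0; [i=0]; v = 0; [i=1]; v = 0; [i=2]; v = 0; t = -4; return 0. Both give 0.
Across all 192 domain points the two functions coincide.
verdict: equivalent
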